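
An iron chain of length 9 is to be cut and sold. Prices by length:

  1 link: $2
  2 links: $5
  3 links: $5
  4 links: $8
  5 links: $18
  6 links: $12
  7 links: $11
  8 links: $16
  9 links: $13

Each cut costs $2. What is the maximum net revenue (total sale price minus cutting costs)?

24

Consider every possible first cut. net[k] is the best of p[i]+net[k−i] over all sellable i≤k, charging 2 whenever i<k.
net[1] = 2
net[2] = 5
net[3] = 5  (first piece 1, then net[2]=5)
net[4] = 8  (first piece 2, then net[2]=5)
net[5] = 18
net[6] = 18  (first piece 1, then net[5]=18)
net[7] = 21  (first piece 2, then net[5]=18)
net[8] = 21  (first piece 1, then net[7]=21)
net[9] = 24  (first piece 2, then net[7]=21)
One optimal plan: pieces 5 + 2 + 2 (2 cuts) → $28 − $4 = $24.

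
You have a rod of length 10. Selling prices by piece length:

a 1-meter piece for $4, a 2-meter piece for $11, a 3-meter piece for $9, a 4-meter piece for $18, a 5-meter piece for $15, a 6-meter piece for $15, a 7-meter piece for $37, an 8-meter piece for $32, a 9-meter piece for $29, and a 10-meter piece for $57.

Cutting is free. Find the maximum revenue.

Build R[k] bottom-up: R[k] = max over allowed piece i of (p[i] + R[k−i]).
R[1] = 4
R[2] = max(4+4, 11+0) = 11
R[3] = max(4+11, 11+4, 9+0) = 15
R[4] = max(4+15, 11+11, 9+4, 18+0) = 22
R[5] = max(4+22, 11+15, 9+11, 18+4, 15+0) = 26
R[6] = max(4+26, 11+22, 9+15, 18+11, 15+4, 15+0) = 33
R[7] = max(4+33, 11+26, 9+22, …, 15+4, 37+0) = 37
R[8] = max(4+37, 11+33, 9+26, …, 37+4, 32+0) = 44
R[9] = max(4+44, 11+37, 9+33, …, 32+4, 29+0) = 48
R[10] = max(4+48, 11+44, 9+37, …, 29+4, 57+0) = 57
Best is to sell the whole 10-meter piece uncut for $57.

57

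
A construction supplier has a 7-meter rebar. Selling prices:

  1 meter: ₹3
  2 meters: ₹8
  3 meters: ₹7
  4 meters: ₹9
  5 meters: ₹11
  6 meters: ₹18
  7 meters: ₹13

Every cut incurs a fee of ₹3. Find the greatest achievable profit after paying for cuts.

Build v[k] bottom-up: v[k] = max over allowed piece i of (p[i] + v[k−i]) − 3 per cut.
v[1] = 3
v[2] = max(3+3-3, 8+0) = 8
v[3] = max(3+8-3, 8+3-3, 7+0) = 8
v[4] = max(3+8-3, 8+8-3, 7+3-3, 9+0) = 13
v[5] = max(3+13-3, 8+8-3, 7+8-3, 9+3-3, 11+0) = 13
v[6] = max(3+13-3, 8+13-3, 7+8-3, 9+8-3, 11+3-3, 18+0) = 18
v[7] = max(3+18-3, 8+13-3, 7+13-3, …, 18+3-3, 13+0) = 18
One optimal plan: pieces 2 + 2 + 2 + 1 (3 cuts) → ₹27 − ₹9 = ₹18.

18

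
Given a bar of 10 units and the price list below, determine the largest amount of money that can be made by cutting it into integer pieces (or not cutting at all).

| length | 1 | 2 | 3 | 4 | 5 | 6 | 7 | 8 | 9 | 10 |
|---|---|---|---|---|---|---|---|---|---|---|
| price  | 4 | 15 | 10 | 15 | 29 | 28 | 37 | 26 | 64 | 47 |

Consider every possible first cut. r[k] is the best of p[i]+r[k−i] over all sellable i≤k.
r[1] = 4
r[2] = 15
r[3] = 19  (first piece 1, then r[2]=15)
r[4] = 30  (first piece 2, then r[2]=15)
r[5] = 34  (first piece 1, then r[4]=30)
r[6] = 45  (first piece 2, then r[4]=30)
r[7] = 49  (first piece 1, then r[6]=45)
r[8] = 60  (first piece 2, then r[6]=45)
r[9] = 64  (first piece 1, then r[8]=60)
r[10] = 75  (first piece 2, then r[8]=60)
One optimal cutting: 2 + 2 + 2 + 2 + 2 → $15 + $15 + $15 + $15 + $15 = $75.

75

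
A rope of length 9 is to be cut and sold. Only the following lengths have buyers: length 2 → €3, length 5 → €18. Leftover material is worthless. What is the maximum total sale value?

Let f[k] be the best obtainable value from length k. For each k, try every first piece i and keep the best of price[i] + f[k−i].
f[1] = 0
f[2] = 3
f[3] = 3
f[4] = 6  (first piece 2, then f[2]=3)
f[5] = max(3+3, 18+0) = 18
f[6] = max(3+6, 18+0) = 18
f[7] = max(3+18, 18+3) = 21
f[8] = max(3+18, 18+3) = 21
f[9] = max(3+21, 18+6) = 24
One optimal cutting: 5 + 2 + 2 → €24.

24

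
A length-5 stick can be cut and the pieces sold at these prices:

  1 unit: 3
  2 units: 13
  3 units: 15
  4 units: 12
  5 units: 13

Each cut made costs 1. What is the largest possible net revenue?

Let v[k] be the best obtainable value from length k. For each k, try every first piece i and keep the best of price[i] + v[k−i] minus the 1 cut fee when i<k.
v[1] = 3
v[2] = max(3+3-1, 13+0) = 13
v[3] = max(3+13-1, 13+3-1, 15+0) = 15
v[4] = max(3+15-1, 13+13-1, 15+3-1, 12+0) = 25
v[5] = max(3+25-1, 13+15-1, 15+13-1, 12+3-1, 13+0) = 27
One optimal plan: pieces 2 + 2 + 1 (2 cuts) → 29 − 2 = 27.

27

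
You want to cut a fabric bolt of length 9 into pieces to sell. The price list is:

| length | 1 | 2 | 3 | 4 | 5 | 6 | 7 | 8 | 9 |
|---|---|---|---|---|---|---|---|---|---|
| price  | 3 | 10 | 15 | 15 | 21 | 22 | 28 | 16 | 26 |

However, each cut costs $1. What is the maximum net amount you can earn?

Let v[k] be the best obtainable value from length k. For each k, try every first piece i and keep the best of price[i] + v[k−i] minus the 1 cut fee when i<k.
v[1] = 3
v[2] = max(3+3-1, 10+0) = 10
v[3] = max(3+10-1, 10+3-1, 15+0) = 15
v[4] = max(3+15-1, 10+10-1, 15+3-1, 15+0) = 19
v[5] = max(3+19-1, 10+15-1, 15+10-1, 15+3-1, 21+0) = 24
v[6] = max(3+24-1, 10+19-1, 15+15-1, 15+10-1, 21+3-1, 22+0) = 29
v[7] = max(3+29-1, 10+24-1, 15+19-1, …, 22+3-1, 28+0) = 33
v[8] = max(3+33-1, 10+29-1, 15+24-1, …, 28+3-1, 16+0) = 38
v[9] = max(3+38-1, 10+33-1, 15+29-1, …, 16+3-1, 26+0) = 43
One optimal plan: pieces 3 + 3 + 3 (2 cuts) → $45 − $2 = $43.

43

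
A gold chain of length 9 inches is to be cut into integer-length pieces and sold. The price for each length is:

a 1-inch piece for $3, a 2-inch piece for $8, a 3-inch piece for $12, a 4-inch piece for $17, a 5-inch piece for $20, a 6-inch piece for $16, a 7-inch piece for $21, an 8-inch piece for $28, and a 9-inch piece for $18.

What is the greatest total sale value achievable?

37

Consider every possible first cut. r[k] is the best of p[i]+r[k−i] over all sellable i≤k.
r[1] = 3
r[2] = 8
r[3] = 12
r[4] = 17
r[5] = 20  (first piece 1, then r[4]=17)
r[6] = 25  (first piece 2, then r[4]=17)
r[7] = 29  (first piece 3, then r[4]=17)
r[8] = 34  (first piece 4, then r[4]=17)
r[9] = 37  (first piece 1, then r[8]=34)
One optimal cutting: 4 + 4 + 1 → $17 + $17 + $3 = $37.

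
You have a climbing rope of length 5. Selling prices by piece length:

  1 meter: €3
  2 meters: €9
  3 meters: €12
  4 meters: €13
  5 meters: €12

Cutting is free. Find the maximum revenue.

Consider every possible first cut. r[k] is the best of p[i]+r[k−i] over all sellable i≤k.
r[1] = 3
r[2] = max(3+3, 9+0) = 9
r[3] = max(3+9, 9+3, 12+0) = 12
r[4] = max(3+12, 9+9, 12+3, 13+0) = 18
r[5] = max(3+18, 9+12, 12+9, 13+3, 12+0) = 21
One optimal cutting: 2 + 2 + 1 → €9 + €9 + €3 = €21.

21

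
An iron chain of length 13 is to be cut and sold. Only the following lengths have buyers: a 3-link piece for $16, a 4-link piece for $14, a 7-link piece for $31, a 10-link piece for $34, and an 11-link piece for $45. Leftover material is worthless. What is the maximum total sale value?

Build r[k] bottom-up: r[k] = max over allowed piece i of (p[i] + r[k−i]).
r[1] = 0
r[2] = 0
r[3] = 16
r[4] = 16
r[5] = 16
r[6] = 32  (first piece 3, then r[3]=16)
r[7] = 32
r[8] = 32
r[9] = 48  (first piece 3, then r[6]=32)
r[10] = 48
r[11] = 48
r[12] = 64  (first piece 3, then r[9]=48)
r[13] = 64
One optimal cutting: pieces 3 + 3 + 3 + 3 with 1 link of scrap → $64.

64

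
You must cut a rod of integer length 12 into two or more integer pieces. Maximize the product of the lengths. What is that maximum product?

Define P[k] = max over 1≤i<k of i · max(k−i, P[k−i]); the inner max lets the remainder stay uncut if that's better.
P[2] = 1×max(1,0) = 1×1 = 1
P[3] = 1×max(2,1) = 1×2 = 2
P[4] = 2×max(2,1) = 2×2 = 4
P[5] = 2×max(3,2) = 2×3 = 6
P[6] = 3×max(3,2) = 3×3 = 9
P[7] = 2×max(5,6) = 2×6 = 12
P[8] = 2×max(6,9) = 2×9 = 18
P[9] = 3×max(6,9) = 3×9 = 27
P[10] = 2×max(8,18) = 2×18 = 36
P[11] = 2×max(9,27) = 2×27 = 54
P[12] = 3×max(9,27) = 3×27 = 81
One optimal split: 3 + 3 + 3 + 3; product 3×3×3×3 = 81.

81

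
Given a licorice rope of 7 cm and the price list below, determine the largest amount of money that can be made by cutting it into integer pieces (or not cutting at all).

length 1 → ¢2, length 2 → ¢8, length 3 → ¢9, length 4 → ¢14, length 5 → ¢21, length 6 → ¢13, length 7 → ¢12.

Consider every possible first cut. R[k] is the best of p[i]+R[k−i] over all sellable i≤k.
R[1] = 2
R[2] = max(2+2, 8+0) = 8
R[3] = max(2+8, 8+2, 9+0) = 10
R[4] = max(2+10, 8+8, 9+2, 14+0) = 16
R[5] = max(2+16, 8+10, 9+8, 14+2, 21+0) = 21
R[6] = max(2+21, 8+16, 9+10, 14+8, 21+2, 13+0) = 24
R[7] = max(2+24, 8+21, 9+16, …, 13+2, 12+0) = 29
One optimal cutting: 5 + 2 → ¢21 + ¢8 = ¢29.

29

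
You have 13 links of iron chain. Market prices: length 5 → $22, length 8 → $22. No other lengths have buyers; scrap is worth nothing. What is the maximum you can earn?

Let r[k] be the best obtainable value from length k. For each k, try every first piece i and keep the best of price[i] + r[k−i].
r[1] = 0
r[2] = 0
r[3] = 0
r[4] = 0
r[5] = 22
r[6] = 22
r[7] = 22
r[8] = 22
r[9] = 22
r[10] = 44  (first piece 5, then r[5]=22)
r[11] = 44
r[12] = 44
r[13] = 44
One optimal cutting: pieces 5 + 5 with 3 links of scrap → $44.

44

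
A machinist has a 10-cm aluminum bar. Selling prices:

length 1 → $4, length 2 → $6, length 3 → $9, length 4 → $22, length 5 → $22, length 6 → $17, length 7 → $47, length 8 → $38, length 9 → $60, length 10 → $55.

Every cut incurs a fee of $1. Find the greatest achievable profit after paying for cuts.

Let v[k] be the best obtainable value from length k. For each k, try every first piece i and keep the best of price[i] + v[k−i] minus the 1 cut fee when i<k.
v[1] = 4
v[2] = 7  (first piece 1, then v[1]=4)
v[3] = 10  (first piece 1, then v[2]=7)
v[4] = 22
v[5] = 25  (first piece 1, then v[4]=22)
v[6] = 28  (first piece 1, then v[5]=25)
v[7] = 47
v[8] = 50  (first piece 1, then v[7]=47)
v[9] = 60
v[10] = 63  (first piece 1, then v[9]=60)
One optimal plan: pieces 9 + 1 (1 cut) → $64 − $1 = $63.

63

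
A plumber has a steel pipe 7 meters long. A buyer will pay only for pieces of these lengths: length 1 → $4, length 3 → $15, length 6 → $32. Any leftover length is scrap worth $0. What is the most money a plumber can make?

36

Build f[k] bottom-up: f[k] = max over allowed piece i of (p[i] + f[k−i]).
f[1] = 4
f[2] = 8  (first piece 1, then f[1]=4)
f[3] = 15
f[4] = 19  (first piece 1, then f[3]=15)
f[5] = 23  (first piece 1, then f[4]=19)
f[6] = 32
f[7] = 36  (first piece 1, then f[6]=32)
One optimal cutting: 6 + 1 → $36.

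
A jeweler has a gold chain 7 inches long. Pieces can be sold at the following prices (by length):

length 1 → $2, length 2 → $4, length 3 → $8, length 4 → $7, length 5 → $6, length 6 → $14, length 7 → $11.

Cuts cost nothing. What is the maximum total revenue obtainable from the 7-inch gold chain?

18

Consider every possible first cut. R[k] is the best of p[i]+R[k−i] over all sellable i≤k.
R[1] = 2
R[2] = max(2+2, 4+0) = 4
R[3] = max(2+4, 4+2, 8+0) = 8
R[4] = max(2+8, 4+4, 8+2, 7+0) = 10
R[5] = max(2+10, 4+8, 8+4, 7+2, 6+0) = 12
R[6] = max(2+12, 4+10, 8+8, 7+4, 6+2, 14+0) = 16
R[7] = max(2+16, 4+12, 8+10, …, 14+2, 11+0) = 18
One optimal cutting: 3 + 3 + 1 → $8 + $8 + $2 = $18.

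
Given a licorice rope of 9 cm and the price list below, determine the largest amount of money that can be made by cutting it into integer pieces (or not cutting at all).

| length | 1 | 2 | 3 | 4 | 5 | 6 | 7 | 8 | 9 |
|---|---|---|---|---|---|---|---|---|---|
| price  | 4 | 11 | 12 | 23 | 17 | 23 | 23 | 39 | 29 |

Consider every possible first cut. R[k] is the best of p[i]+R[k−i] over all sellable i≤k.
R[1] = 4
R[2] = 11
R[3] = 15  (first piece 1, then R[2]=11)
R[4] = 23
R[5] = 27  (first piece 1, then R[4]=23)
R[6] = 34  (first piece 2, then R[4]=23)
R[7] = 38  (first piece 1, then R[6]=34)
R[8] = 46  (first piece 4, then R[4]=23)
R[9] = 50  (first piece 1, then R[8]=46)
One optimal cutting: 4 + 4 + 1 → ¢23 + ¢23 + ¢4 = ¢50.

50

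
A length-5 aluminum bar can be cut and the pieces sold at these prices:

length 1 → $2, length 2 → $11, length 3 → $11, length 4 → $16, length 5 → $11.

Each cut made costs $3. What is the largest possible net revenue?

19

Consider every possible first cut. v[k] is the best of p[i]+v[k−i] over all sellable i≤k, charging 3 whenever i<k.
v[1] = 2
v[2] = 11
v[3] = 11
v[4] = 19  (first piece 2, then v[2]=11)
v[5] = 19  (first piece 2, then v[3]=11)
One optimal plan: pieces 3 + 2 (1 cut) → $22 − $3 = $19.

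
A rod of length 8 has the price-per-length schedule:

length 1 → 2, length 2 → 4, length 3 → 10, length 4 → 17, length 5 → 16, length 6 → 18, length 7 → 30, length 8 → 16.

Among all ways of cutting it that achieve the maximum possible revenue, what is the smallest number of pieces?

Consider every possible first cut. r[k] is the best of p[i]+r[k−i] over all sellable i≤k.
r[1] = 2
r[2] = max(2+2, 4+0) = 4
r[3] = max(2+4, 4+2, 10+0) = 10
r[4] = max(2+10, 4+4, 10+2, 17+0) = 17
r[5] = max(2+17, 4+10, 10+4, 17+2, 16+0) = 19
r[6] = max(2+19, 4+17, 10+10, 17+4, 16+2, 18+0) = 21
r[7] = max(2+21, 4+19, 10+17, …, 18+2, 30+0) = 30
r[8] = max(2+30, 4+21, 10+19, …, 30+2, 16+0) = 34
Maximum revenue is 34.
Now minimize piece count subject to staying optimal: for each k, pieces[k] = 1 + min over i with p[i]+r[k−i]=r[k] of pieces[k−i].
pieces[5] = 2
pieces[6] = 2
pieces[7] = 1
pieces[8] = 2

2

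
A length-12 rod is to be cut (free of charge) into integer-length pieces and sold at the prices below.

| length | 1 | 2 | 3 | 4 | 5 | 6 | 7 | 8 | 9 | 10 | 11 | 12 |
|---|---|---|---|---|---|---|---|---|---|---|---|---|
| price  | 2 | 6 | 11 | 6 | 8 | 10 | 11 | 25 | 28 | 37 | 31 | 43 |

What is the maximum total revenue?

44

Let v[k] be the best obtainable value from length k. For each k, try every first piece i and keep the best of price[i] + v[k−i].
v[1] = 2
v[2] = max(2+2, 6+0) = 6
v[3] = max(2+6, 6+2, 11+0) = 11
v[4] = max(2+11, 6+6, 11+2, 6+0) = 13
v[5] = max(2+13, 6+11, 11+6, 6+2, 8+0) = 17
v[6] = max(2+17, 6+13, 11+11, 6+6, 8+2, 10+0) = 22
v[7] = max(2+22, 6+17, 11+13, …, 10+2, 11+0) = 24
v[8] = max(2+24, 6+22, 11+17, …, 11+2, 25+0) = 28
v[9] = max(2+28, 6+24, 11+22, …, 25+2, 28+0) = 33
v[10] = max(2+33, 6+28, 11+24, …, 28+2, 37+0) = 37
v[11] = max(2+37, 6+33, 11+28, …, 37+2, 31+0) = 39
v[12] = max(2+39, 6+37, 11+33, …, 31+2, 43+0) = 44
One optimal cutting: 3 + 3 + 3 + 3 → €11 + €11 + €11 + €11 = €44.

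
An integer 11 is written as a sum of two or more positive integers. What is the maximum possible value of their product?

54

Fill P[k] for k=2..11: at each k try every first piece i and multiply by the better of (k−i) uncut or P[k−i].
P[2] = 1*max(1,0) = 1*1 = 1
P[3] = max(1*2, 2*1) = 2
P[4] = max(1*3, 2*2, 3*1) = 4
P[5] = max(1*4, 2*3, 3*2, 4*1) = 6
P[6] = max(1*6, 2*4, 3*3, 4*2, 5*1) = 9
P[7] = max(1*9, 2*6, 3*4, 4*3, 5*2, 6*1) = 12
P[8] = max(1*12, 2*9, 3*6, …, 6*2, 7*1) = 18
P[9] = max(1*18, 2*12, 3*9, …, 7*2, 8*1) = 27
P[10] = max(1*27, 2*18, 3*12, …, 8*2, 9*1) = 36
P[11] = max(1*36, 2*27, 3*18, …, 9*2, 10*1) = 54
One optimal split: 3 + 3 + 3 + 2; product 3*3*3*2 = 54.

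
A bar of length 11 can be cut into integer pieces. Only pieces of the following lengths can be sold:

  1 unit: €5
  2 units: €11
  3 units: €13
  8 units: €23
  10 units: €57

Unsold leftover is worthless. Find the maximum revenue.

62

Let best[k] be the best obtainable value from length k. For each k, try every first piece i and keep the best of price[i] + best[k−i].
best[1] = 5
best[2] = 11
best[3] = 16  (first piece 1, then best[2]=11)
best[4] = 22  (first piece 2, then best[2]=11)
best[5] = 27  (first piece 1, then best[4]=22)
best[6] = 33  (first piece 2, then best[4]=22)
best[7] = 38  (first piece 1, then best[6]=33)
best[8] = 44  (first piece 2, then best[6]=33)
best[9] = 49  (first piece 1, then best[8]=44)
best[10] = 57
best[11] = 62  (first piece 1, then best[10]=57)
One optimal cutting: 10 + 1 → €62.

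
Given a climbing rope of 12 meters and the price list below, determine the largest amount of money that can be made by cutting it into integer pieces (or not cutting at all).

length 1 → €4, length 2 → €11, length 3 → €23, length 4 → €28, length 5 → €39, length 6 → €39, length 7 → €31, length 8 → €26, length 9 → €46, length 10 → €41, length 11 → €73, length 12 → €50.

92

Build best[k] bottom-up: best[k] = max over allowed piece i of (p[i] + best[k−i]).
best[1] = 4
best[2] = 11
best[3] = 23
best[4] = 28
best[5] = 39
best[6] = 46  (first piece 3, then best[3]=23)
best[7] = 51  (first piece 3, then best[4]=28)
best[8] = 62  (first piece 3, then best[5]=39)
best[9] = 69  (first piece 3, then best[6]=46)
best[10] = 78  (first piece 5, then best[5]=39)
best[11] = 85  (first piece 3, then best[8]=62)
best[12] = 92  (first piece 3, then best[9]=69)
One optimal cutting: 3 + 3 + 3 + 3 → €23 + €23 + €23 + €23 = €92.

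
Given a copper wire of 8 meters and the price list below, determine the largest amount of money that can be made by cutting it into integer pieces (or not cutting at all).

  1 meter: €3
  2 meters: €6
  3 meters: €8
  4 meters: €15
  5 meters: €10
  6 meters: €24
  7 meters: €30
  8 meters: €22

Consider every possible first cut. best[k] is the best of p[i]+best[k−i] over all sellable i≤k.
best[1] = 3
best[2] = max(3+3, 6+0) = 6
best[3] = max(3+6, 6+3, 8+0) = 9
best[4] = max(3+9, 6+6, 8+3, 15+0) = 15
best[5] = max(3+15, 6+9, 8+6, 15+3, 10+0) = 18
best[6] = max(3+18, 6+15, 8+9, 15+6, 10+3, 24+0) = 24
best[7] = max(3+24, 6+18, 8+15, …, 24+3, 30+0) = 30
best[8] = max(3+30, 6+24, 8+18, …, 30+3, 22+0) = 33
One optimal cutting: 7 + 1 → €30 + €3 = €33.

33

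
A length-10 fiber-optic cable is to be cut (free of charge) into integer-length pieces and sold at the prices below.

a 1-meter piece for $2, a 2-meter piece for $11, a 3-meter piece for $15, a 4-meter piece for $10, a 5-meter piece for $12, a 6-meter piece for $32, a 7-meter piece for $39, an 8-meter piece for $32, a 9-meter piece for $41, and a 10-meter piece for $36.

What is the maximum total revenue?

Build R[k] bottom-up: R[k] = max over allowed piece i of (p[i] + R[k−i]).
R[1] = 2
R[2] = max(2+2, 11+0) = 11
R[3] = max(2+11, 11+2, 15+0) = 15
R[4] = max(2+15, 11+11, 15+2, 10+0) = 22
R[5] = max(2+22, 11+15, 15+11, 10+2, 12+0) = 26
R[6] = max(2+26, 11+22, 15+15, 10+11, 12+2, 32+0) = 33
R[7] = max(2+33, 11+26, 15+22, …, 32+2, 39+0) = 39
R[8] = max(2+39, 11+33, 15+26, …, 39+2, 32+0) = 44
R[9] = max(2+44, 11+39, 15+33, …, 32+2, 41+0) = 50
R[10] = max(2+50, 11+44, 15+39, …, 41+2, 36+0) = 55
One optimal cutting: 2 + 2 + 2 + 2 + 2 → $11 + $11 + $11 + $11 + $11 = $55.

55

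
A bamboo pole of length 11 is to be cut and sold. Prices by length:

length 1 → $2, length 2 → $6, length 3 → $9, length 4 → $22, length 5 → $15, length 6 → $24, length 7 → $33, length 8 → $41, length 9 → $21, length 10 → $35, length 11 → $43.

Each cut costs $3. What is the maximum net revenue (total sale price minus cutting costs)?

Let v[k] be the best obtainable value from length k. For each k, try every first piece i and keep the best of price[i] + v[k−i] minus the 3 cut fee when i<k.
v[1] = 2
v[2] = 6
v[3] = 9
v[4] = 22
v[5] = 21  (first piece 1, then v[4]=22)
v[6] = 25  (first piece 2, then v[4]=22)
v[7] = 33
v[8] = 41  (first piece 4, then v[4]=22)
v[9] = 40  (first piece 1, then v[8]=41)
v[10] = 44  (first piece 2, then v[8]=41)
v[11] = 52  (first piece 4, then v[7]=33)
One optimal plan: pieces 7 + 4 (1 cut) → $55 − $3 = $52.

52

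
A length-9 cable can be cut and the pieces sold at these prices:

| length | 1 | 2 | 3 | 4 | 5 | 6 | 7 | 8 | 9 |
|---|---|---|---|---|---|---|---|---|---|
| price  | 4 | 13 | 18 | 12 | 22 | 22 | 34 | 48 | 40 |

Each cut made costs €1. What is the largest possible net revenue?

Let r[k] be the best obtainable value from length k. For each k, try every first piece i and keep the best of price[i] + r[k−i] minus the 1 cut fee when i<k.
r[1] = 4
r[2] = 13
r[3] = 18
r[4] = 25  (first piece 2, then r[2]=13)
r[5] = 30  (first piece 2, then r[3]=18)
r[6] = 37  (first piece 2, then r[4]=25)
r[7] = 42  (first piece 2, then r[5]=30)
r[8] = 49  (first piece 2, then r[6]=37)
r[9] = 54  (first piece 2, then r[7]=42)
One optimal plan: pieces 3 + 2 + 2 + 2 (3 cuts) → €57 − €3 = €54.

54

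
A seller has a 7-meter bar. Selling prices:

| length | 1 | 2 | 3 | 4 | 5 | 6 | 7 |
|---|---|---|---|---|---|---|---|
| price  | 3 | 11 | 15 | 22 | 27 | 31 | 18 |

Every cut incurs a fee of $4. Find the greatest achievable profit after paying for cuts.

Consider every possible first cut. v[k] is the best of p[i]+v[k−i] over all sellable i≤k, charging 4 whenever i<k.
v[1] = 3
v[2] = max(3+3-4, 11+0) = 11
v[3] = max(3+11-4, 11+3-4, 15+0) = 15
v[4] = max(3+15-4, 11+11-4, 15+3-4, 22+0) = 22
v[5] = max(3+22-4, 11+15-4, 15+11-4, 22+3-4, 27+0) = 27
v[6] = max(3+27-4, 11+22-4, 15+15-4, 22+11-4, 27+3-4, 31+0) = 31
v[7] = max(3+31-4, 11+27-4, 15+22-4, …, 31+3-4, 18+0) = 34
One optimal plan: pieces 5 + 2 (1 cut) → $38 − $4 = $34.

34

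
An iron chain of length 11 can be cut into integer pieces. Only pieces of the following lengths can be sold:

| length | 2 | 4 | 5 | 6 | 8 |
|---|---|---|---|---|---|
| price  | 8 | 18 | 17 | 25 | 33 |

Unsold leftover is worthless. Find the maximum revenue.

Consider every possible first cut. r[k] is the best of p[i]+r[k−i] over all sellable i≤k.
r[1] = 0
r[2] = 8
r[3] = 8
r[4] = 18
r[5] = 18
r[6] = 26  (first piece 2, then r[4]=18)
r[7] = 26
r[8] = 36  (first piece 4, then r[4]=18)
r[9] = 36
r[10] = 44  (first piece 2, then r[8]=36)
r[11] = 44
One optimal cutting: pieces 4 + 4 + 2 with 1 link of scrap → $44.

44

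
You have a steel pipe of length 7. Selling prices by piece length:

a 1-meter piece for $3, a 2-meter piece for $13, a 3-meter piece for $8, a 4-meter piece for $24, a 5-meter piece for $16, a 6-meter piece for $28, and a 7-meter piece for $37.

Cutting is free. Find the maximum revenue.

Build best[k] bottom-up: best[k] = max over allowed piece i of (p[i] + best[k−i]).
best[1] = 3
best[2] = max(3+3, 13+0) = 13
best[3] = max(3+13, 13+3, 8+0) = 16
best[4] = max(3+16, 13+13, 8+3, 24+0) = 26
best[5] = max(3+26, 13+16, 8+13, 24+3, 16+0) = 29
best[6] = max(3+29, 13+26, 8+16, 24+13, 16+3, 28+0) = 39
best[7] = max(3+39, 13+29, 8+26, …, 28+3, 37+0) = 42
One optimal cutting: 2 + 2 + 2 + 1 → $13 + $13 + $13 + $3 = $42.

42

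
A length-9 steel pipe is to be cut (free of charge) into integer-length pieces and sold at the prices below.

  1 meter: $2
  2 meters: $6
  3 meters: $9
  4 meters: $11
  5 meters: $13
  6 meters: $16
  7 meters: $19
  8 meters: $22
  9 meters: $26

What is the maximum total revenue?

Let v[k] be the best obtainable value from length k. For each k, try every first piece i and keep the best of price[i] + v[k−i].
v[1] = 2
v[2] = max(2+2, 6+0) = 6
v[3] = max(2+6, 6+2, 9+0) = 9
v[4] = max(2+9, 6+6, 9+2, 11+0) = 12
v[5] = max(2+12, 6+9, 9+6, 11+2, 13+0) = 15
v[6] = max(2+15, 6+12, 9+9, 11+6, 13+2, 16+0) = 18
v[7] = max(2+18, 6+15, 9+12, …, 16+2, 19+0) = 21
v[8] = max(2+21, 6+18, 9+15, …, 19+2, 22+0) = 24
v[9] = max(2+24, 6+21, 9+18, …, 22+2, 26+0) = 27
One optimal cutting: 3 + 2 + 2 + 2 → $9 + $6 + $6 + $6 = $27.

27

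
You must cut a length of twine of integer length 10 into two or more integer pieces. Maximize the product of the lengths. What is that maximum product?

Let m[k] be the best product for length k (with at least one cut). For each first piece i, the rest contributes max(k−i, m[k−i]).
m[2] = 1·max(1,0) = 1·1 = 1
m[3] = 1·max(2,1) = 1·2 = 2
m[4] = 2·max(2,1) = 2·2 = 4
m[5] = 2·max(3,2) = 2·3 = 6
m[6] = 3·max(3,2) = 3·3 = 9
m[7] = 2·max(5,6) = 2·6 = 12
m[8] = 2·max(6,9) = 2·9 = 18
m[9] = 3·max(6,9) = 3·9 = 27
m[10] = 2·max(8,18) = 2·18 = 36
One optimal split: 3 + 3 + 2 + 2; product 3·3·2·2 = 36.

36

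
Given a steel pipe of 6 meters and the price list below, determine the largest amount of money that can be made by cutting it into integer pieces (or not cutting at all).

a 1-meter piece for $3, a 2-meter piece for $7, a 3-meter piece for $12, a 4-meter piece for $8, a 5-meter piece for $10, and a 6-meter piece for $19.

Let r[k] be the best obtainable value from length k. For each k, try every first piece i and keep the best of price[i] + r[k−i].
r[1] = 3
r[2] = max(3+3, 7+0) = 7
r[3] = max(3+7, 7+3, 12+0) = 12
r[4] = max(3+12, 7+7, 12+3, 8+0) = 15
r[5] = max(3+15, 7+12, 12+7, 8+3, 10+0) = 19
r[6] = max(3+19, 7+15, 12+12, 8+7, 10+3, 19+0) = 24
One optimal cutting: 3 + 3 → $12 + $12 = $24.

24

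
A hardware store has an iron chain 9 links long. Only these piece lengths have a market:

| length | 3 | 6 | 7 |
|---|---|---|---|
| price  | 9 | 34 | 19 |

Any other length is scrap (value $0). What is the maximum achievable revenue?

43

Build f[k] bottom-up: f[k] = max over allowed piece i of (p[i] + f[k−i]).
f[1] = 0
f[2] = 0
f[3] = 9
f[4] = 9
f[5] = 9
f[6] = max(9+9, 34+0) = 34
f[7] = max(9+9, 34+0, 19+0) = 34
f[8] = max(9+9, 34+0, 19+0) = 34
f[9] = max(9+34, 34+9, 19+0) = 43
One optimal cutting: 6 + 3 → $43.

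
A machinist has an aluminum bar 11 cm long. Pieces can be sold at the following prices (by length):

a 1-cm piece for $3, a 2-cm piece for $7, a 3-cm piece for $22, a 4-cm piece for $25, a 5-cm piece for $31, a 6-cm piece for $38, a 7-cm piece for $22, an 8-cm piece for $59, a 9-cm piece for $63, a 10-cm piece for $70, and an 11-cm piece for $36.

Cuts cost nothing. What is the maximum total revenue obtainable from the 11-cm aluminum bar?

81

Let r[k] be the best obtainable value from length k. For each k, try every first piece i and keep the best of price[i] + r[k−i].
r[1] = 3
r[2] = max(3+3, 7+0) = 7
r[3] = max(3+7, 7+3, 22+0) = 22
r[4] = max(3+22, 7+7, 22+3, 25+0) = 25
r[5] = max(3+25, 7+22, 22+7, 25+3, 31+0) = 31
r[6] = max(3+31, 7+25, 22+22, 25+7, 31+3, 38+0) = 44
r[7] = max(3+44, 7+31, 22+25, …, 38+3, 22+0) = 47
r[8] = max(3+47, 7+44, 22+31, …, 22+3, 59+0) = 59
r[9] = max(3+59, 7+47, 22+44, …, 59+3, 63+0) = 66
r[10] = max(3+66, 7+59, 22+47, …, 63+3, 70+0) = 70
r[11] = max(3+70, 7+66, 22+59, …, 70+3, 36+0) = 81
One optimal cutting: 8 + 3 → $59 + $22 = $81.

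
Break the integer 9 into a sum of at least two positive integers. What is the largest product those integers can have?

27

Define P[k] = max over 1≤i<k of i · max(k−i, P[k−i]); the inner max lets the remainder stay uncut if that's better.
P[2] = 1*max(1,0) = 1*1 = 1
P[3] = 1*max(2,1) = 1*2 = 2
P[4] = 2*max(2,1) = 2*2 = 4
P[5] = 2*max(3,2) = 2*3 = 6
P[6] = 3*max(3,2) = 3*3 = 9
P[7] = 2*max(5,6) = 2*6 = 12
P[8] = 2*max(6,9) = 2*9 = 18
P[9] = 3*max(6,9) = 3*9 = 27
One optimal split: 3 + 3 + 3; product 3*3*3 = 27.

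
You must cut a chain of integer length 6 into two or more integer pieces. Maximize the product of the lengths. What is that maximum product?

9

Fill f[k] for k=2..6: at each k try every first piece i and multiply by the better of (k−i) uncut or f[k−i].
f[2] = 1·max(1,0) = 1·1 = 1
f[3] = 1·max(2,1) = 1·2 = 2
f[4] = 2·max(2,1) = 2·2 = 4
f[5] = 2·max(3,2) = 2·3 = 6
f[6] = 3·max(3,2) = 3·3 = 9
One optimal split: 3 + 3; product 3·3 = 9.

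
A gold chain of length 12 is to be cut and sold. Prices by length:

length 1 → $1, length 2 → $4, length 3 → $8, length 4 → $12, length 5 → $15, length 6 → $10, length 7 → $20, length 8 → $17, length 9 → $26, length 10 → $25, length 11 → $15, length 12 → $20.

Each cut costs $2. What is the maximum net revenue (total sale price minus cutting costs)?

33

Build r[k] bottom-up: r[k] = max over allowed piece i of (p[i] + r[k−i]) − 2 per cut.
r[1] = 1
r[2] = 4
r[3] = 8
r[4] = 12
r[5] = 15
r[6] = 14  (first piece 1, then r[5]=15)
r[7] = 20
r[8] = 22  (first piece 4, then r[4]=12)
r[9] = 26
r[10] = 28  (first piece 5, then r[5]=15)
r[11] = 30  (first piece 4, then r[7]=20)
r[12] = 33  (first piece 5, then r[7]=20)
One optimal plan: pieces 7 + 5 (1 cut) → $35 − $2 = $33.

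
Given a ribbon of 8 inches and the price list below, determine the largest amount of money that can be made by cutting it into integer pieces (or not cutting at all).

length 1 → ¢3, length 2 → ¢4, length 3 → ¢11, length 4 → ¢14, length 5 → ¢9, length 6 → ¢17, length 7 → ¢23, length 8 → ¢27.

Build R[k] bottom-up: R[k] = max over allowed piece i of (p[i] + R[k−i]).
R[1] = 3
R[2] = max(3+3, 4+0) = 6
R[3] = max(3+6, 4+3, 11+0) = 11
R[4] = max(3+11, 4+6, 11+3, 14+0) = 14
R[5] = max(3+14, 4+11, 11+6, 14+3, 9+0) = 17
R[6] = max(3+17, 4+14, 11+11, 14+6, 9+3, 17+0) = 22
R[7] = max(3+22, 4+17, 11+14, …, 17+3, 23+0) = 25
R[8] = max(3+25, 4+22, 11+17, …, 23+3, 27+0) = 28
One optimal cutting: 3 + 3 + 1 + 1 → ¢11 + ¢11 + ¢3 + ¢3 = ¢28.

28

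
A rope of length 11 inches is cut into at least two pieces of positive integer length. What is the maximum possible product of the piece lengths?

Define prod[k] = max over 1≤i<k of i · max(k−i, prod[k−i]); the inner max lets the remainder stay uncut if that's better.
prod[2] = 1*max(1,0) = 1*1 = 1
prod[3] = max(1*2, 2*1) = 2
prod[4] = max(1*3, 2*2, 3*1) = 4
prod[5] = max(1*4, 2*3, 3*2, 4*1) = 6
prod[6] = max(1*6, 2*4, 3*3, 4*2, 5*1) = 9
prod[7] = max(1*9, 2*6, 3*4, 4*3, 5*2, 6*1) = 12
prod[8] = max(1*12, 2*9, 3*6, …, 6*2, 7*1) = 18
prod[9] = max(1*18, 2*12, 3*9, …, 7*2, 8*1) = 27
prod[10] = max(1*27, 2*18, 3*12, …, 8*2, 9*1) = 36
prod[11] = max(1*36, 2*27, 3*18, …, 9*2, 10*1) = 54
One optimal split: 3 + 3 + 3 + 2; product 3*3*3*2 = 54.

54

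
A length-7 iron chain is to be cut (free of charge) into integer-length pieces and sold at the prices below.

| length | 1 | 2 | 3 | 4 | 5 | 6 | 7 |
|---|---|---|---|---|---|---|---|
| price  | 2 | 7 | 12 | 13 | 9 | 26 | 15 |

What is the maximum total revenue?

28

Consider every possible first cut. best[k] is the best of p[i]+best[k−i] over all sellable i≤k.
best[1] = 2
best[2] = 7
best[3] = 12
best[4] = 14  (first piece 1, then best[3]=12)
best[5] = 19  (first piece 2, then best[3]=12)
best[6] = 26
best[7] = 28  (first piece 1, then best[6]=26)
One optimal cutting: 6 + 1 → $26 + $2 = $28.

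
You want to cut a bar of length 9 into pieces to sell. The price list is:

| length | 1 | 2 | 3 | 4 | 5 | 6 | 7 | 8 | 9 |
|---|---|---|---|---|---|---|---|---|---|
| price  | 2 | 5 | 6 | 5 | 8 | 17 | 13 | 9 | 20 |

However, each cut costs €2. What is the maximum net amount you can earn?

Build v[k] bottom-up: v[k] = max over allowed piece i of (p[i] + v[k−i]) − 2 per cut.
v[1] = 2
v[2] = 5
v[3] = 6
v[4] = 8  (first piece 2, then v[2]=5)
v[5] = 9  (first piece 2, then v[3]=6)
v[6] = 17
v[7] = 17  (first piece 1, then v[6]=17)
v[8] = 20  (first piece 2, then v[6]=17)
v[9] = 21  (first piece 3, then v[6]=17)
One optimal plan: pieces 6 + 3 (1 cut) → €23 − €2 = €21.

21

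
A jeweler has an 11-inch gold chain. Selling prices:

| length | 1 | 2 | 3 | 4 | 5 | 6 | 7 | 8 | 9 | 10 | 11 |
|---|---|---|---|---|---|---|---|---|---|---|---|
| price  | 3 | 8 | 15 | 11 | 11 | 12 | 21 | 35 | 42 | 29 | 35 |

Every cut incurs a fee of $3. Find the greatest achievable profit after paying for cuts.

47

Consider every possible first cut. r[k] is the best of p[i]+r[k−i] over all sellable i≤k, charging 3 whenever i<k.
r[1] = 3
r[2] = max(3+3-3, 8+0) = 8
r[3] = max(3+8-3, 8+3-3, 15+0) = 15
r[4] = max(3+15-3, 8+8-3, 15+3-3, 11+0) = 15
r[5] = max(3+15-3, 8+15-3, 15+8-3, 11+3-3, 11+0) = 20
r[6] = max(3+20-3, 8+15-3, 15+15-3, 11+8-3, 11+3-3, 12+0) = 27
r[7] = max(3+27-3, 8+20-3, 15+15-3, …, 12+3-3, 21+0) = 27
r[8] = max(3+27-3, 8+27-3, 15+20-3, …, 21+3-3, 35+0) = 35
r[9] = max(3+35-3, 8+27-3, 15+27-3, …, 35+3-3, 42+0) = 42
r[10] = max(3+42-3, 8+35-3, 15+27-3, …, 42+3-3, 29+0) = 42
r[11] = max(3+42-3, 8+42-3, 15+35-3, …, 29+3-3, 35+0) = 47
One optimal plan: pieces 9 + 2 (1 cut) → $50 − $3 = $47.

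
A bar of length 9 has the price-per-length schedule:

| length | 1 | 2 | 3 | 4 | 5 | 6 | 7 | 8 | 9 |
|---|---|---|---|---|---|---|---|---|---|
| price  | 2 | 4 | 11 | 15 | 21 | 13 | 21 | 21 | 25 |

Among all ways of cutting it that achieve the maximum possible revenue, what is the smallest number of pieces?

Let r[k] be the best obtainable value from length k. For each k, try every first piece i and keep the best of price[i] + r[k−i].
r[1] = 2
r[2] = 4  (first piece 1, then r[1]=2)
r[3] = 11
r[4] = 15
r[5] = 21
r[6] = 23  (first piece 1, then r[5]=21)
r[7] = 26  (first piece 3, then r[4]=15)
r[8] = 32  (first piece 3, then r[5]=21)
r[9] = 36  (first piece 4, then r[5]=21)
Maximum revenue is 36.
Now minimize piece count subject to staying optimal: for each k, pieces[k] = 1 + min over i with p[i]+r[k−i]=r[k] of pieces[k−i].
pieces[6] = 2
pieces[7] = 2
pieces[8] = 2
pieces[9] = 2

2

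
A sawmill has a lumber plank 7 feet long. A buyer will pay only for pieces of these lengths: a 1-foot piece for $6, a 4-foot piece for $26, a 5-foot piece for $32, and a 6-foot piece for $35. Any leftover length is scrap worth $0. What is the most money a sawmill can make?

Let f[k] be the best obtainable value from length k. For each k, try every first piece i and keep the best of price[i] + f[k−i].
f[1] = 6
f[2] = 12  (first piece 1, then f[1]=6)
f[3] = 18  (first piece 1, then f[2]=12)
f[4] = 26
f[5] = 32  (first piece 1, then f[4]=26)
f[6] = 38  (first piece 1, then f[5]=32)
f[7] = 44  (first piece 1, then f[6]=38)
One optimal cutting: 4 + 1 + 1 + 1 → $44.

44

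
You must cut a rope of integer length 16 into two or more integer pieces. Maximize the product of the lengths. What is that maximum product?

Fill f[k] for k=2..16: at each k try every first piece i and multiply by the better of (k−i) uncut or f[k−i].
Small cases: f[2]=1, f[3]=2, f[4]=4, f[5]=6, f[6]=9, f[7]=12, f[8]=18, f[9]=27, f[10]=36, f[11]=54.
f[12] = 3*max(9,27) = 3*27 = 81
f[13] = 2*max(11,54) = 2*54 = 108
f[14] = 2*max(12,81) = 2*81 = 162
f[15] = 3*max(12,81) = 3*81 = 243
f[16] = 2*max(14,162) = 2*162 = 324
One optimal split: 3 + 3 + 3 + 3 + 2 + 2; product 3*3*3*3*2*2 = 324.

324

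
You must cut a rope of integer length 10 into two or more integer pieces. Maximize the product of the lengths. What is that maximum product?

36

Fill P[k] for k=2..10: at each k try every first piece i and multiply by the better of (k−i) uncut or P[k−i].
P[2] = 1×max(1,0) = 1×1 = 1
P[3] = 1×max(2,1) = 1×2 = 2
P[4] = 2×max(2,1) = 2×2 = 4
P[5] = 2×max(3,2) = 2×3 = 6
P[6] = 3×max(3,2) = 3×3 = 9
P[7] = 2×max(5,6) = 2×6 = 12
P[8] = 2×max(6,9) = 2×9 = 18
P[9] = 3×max(6,9) = 3×9 = 27
P[10] = 2×max(8,18) = 2×18 = 36
One optimal split: 3 + 3 + 2 + 2; product 3×3×2×2 = 36.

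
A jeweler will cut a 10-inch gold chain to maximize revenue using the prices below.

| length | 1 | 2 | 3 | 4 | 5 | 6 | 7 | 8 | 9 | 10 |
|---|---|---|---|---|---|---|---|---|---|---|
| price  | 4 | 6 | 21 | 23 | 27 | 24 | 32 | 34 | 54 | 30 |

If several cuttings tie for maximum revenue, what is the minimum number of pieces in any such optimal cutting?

Build r[k] bottom-up: r[k] = max over allowed piece i of (p[i] + r[k−i]).
r[1] = 4
r[2] = max(4+4, 6+0) = 8
r[3] = max(4+8, 6+4, 21+0) = 21
r[4] = max(4+21, 6+8, 21+4, 23+0) = 25
r[5] = max(4+25, 6+21, 21+8, 23+4, 27+0) = 29
r[6] = max(4+29, 6+25, 21+21, 23+8, 27+4, 24+0) = 42
r[7] = max(4+42, 6+29, 21+25, …, 24+4, 32+0) = 46
r[8] = max(4+46, 6+42, 21+29, …, 32+4, 34+0) = 50
r[9] = max(4+50, 6+46, 21+42, …, 34+4, 54+0) = 63
r[10] = max(4+63, 6+50, 21+46, …, 54+4, 30+0) = 67
Maximum revenue is $67.
Now minimize piece count subject to staying optimal: for each k, pieces[k] = 1 + min over i with p[i]+r[k−i]=r[k] of pieces[k−i].
pieces[7] = 3
pieces[8] = 4
pieces[9] = 3
pieces[10] = 4

4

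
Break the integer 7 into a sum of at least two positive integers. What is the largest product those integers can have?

12

Define prod[k] = max over 1≤i<k of i · max(k−i, prod[k−i]); the inner max lets the remainder stay uncut if that's better.
prod[2] = 1×max(1,0) = 1×1 = 1
prod[3] = 1×max(2,1) = 1×2 = 2
prod[4] = 2×max(2,1) = 2×2 = 4
prod[5] = 2×max(3,2) = 2×3 = 6
prod[6] = 3×max(3,2) = 3×3 = 9
prod[7] = 2×max(5,6) = 2×6 = 12
One optimal split: 3 + 2 + 2; product 3×2×2 = 12.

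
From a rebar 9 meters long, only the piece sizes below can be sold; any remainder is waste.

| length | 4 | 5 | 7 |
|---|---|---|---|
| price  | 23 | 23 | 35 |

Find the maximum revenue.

46

Consider every possible first cut. r[k] is the best of p[i]+r[k−i] over all sellable i≤k.
r[1] = 0
r[2] = 0
r[3] = 0
r[4] = 23
r[5] = max(23+0, 23+0) = 23
r[6] = max(23+0, 23+0) = 23
r[7] = max(23+0, 23+0, 35+0) = 35
r[8] = max(23+23, 23+0, 35+0) = 46
r[9] = max(23+23, 23+23, 35+0) = 46
One optimal cutting: pieces 4 + 4 with 1 meter of scrap → ₹46.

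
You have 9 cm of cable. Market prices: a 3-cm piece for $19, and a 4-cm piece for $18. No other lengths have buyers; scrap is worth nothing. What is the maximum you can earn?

57

Consider every possible first cut. best[k] is the best of p[i]+best[k−i] over all sellable i≤k.
best[1] = 0
best[2] = 0
best[3] = 19
best[4] = 19
best[5] = 19
best[6] = 38  (first piece 3, then best[3]=19)
best[7] = 38
best[8] = 38
best[9] = 57  (first piece 3, then best[6]=38)
One optimal cutting: 3 + 3 + 3 → $57.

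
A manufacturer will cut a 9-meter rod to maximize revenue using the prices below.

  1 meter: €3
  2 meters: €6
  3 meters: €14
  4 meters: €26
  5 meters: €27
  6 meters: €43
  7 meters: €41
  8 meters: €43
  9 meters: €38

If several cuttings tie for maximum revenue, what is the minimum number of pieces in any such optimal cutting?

Let r[k] be the best obtainable value from length k. For each k, try every first piece i and keep the best of price[i] + r[k−i].
r[1] = 3
r[2] = max(3+3, 6+0) = 6
r[3] = max(3+6, 6+3, 14+0) = 14
r[4] = max(3+14, 6+6, 14+3, 26+0) = 26
r[5] = max(3+26, 6+14, 14+6, 26+3, 27+0) = 29
r[6] = max(3+29, 6+26, 14+14, 26+6, 27+3, 43+0) = 43
r[7] = max(3+43, 6+29, 14+26, …, 43+3, 41+0) = 46
r[8] = max(3+46, 6+43, 14+29, …, 41+3, 43+0) = 52
r[9] = max(3+52, 6+46, 14+43, …, 43+3, 38+0) = 57
Maximum revenue is €57.
Now minimize piece count subject to staying optimal: for each k, pieces[k] = 1 + min over i with p[i]+r[k−i]=r[k] of pieces[k−i].
pieces[6] = 1
pieces[7] = 2
pieces[8] = 2
pieces[9] = 2

2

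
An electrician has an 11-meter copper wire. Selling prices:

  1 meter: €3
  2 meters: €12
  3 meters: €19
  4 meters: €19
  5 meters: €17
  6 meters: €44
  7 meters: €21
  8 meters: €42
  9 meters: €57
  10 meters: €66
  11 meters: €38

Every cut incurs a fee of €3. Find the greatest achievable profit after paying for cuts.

69

Build r[k] bottom-up: r[k] = max over allowed piece i of (p[i] + r[k−i]) − 3 per cut.
r[1] = 3
r[2] = max(3+3-3, 12+0) = 12
r[3] = max(3+12-3, 12+3-3, 19+0) = 19
r[4] = max(3+19-3, 12+12-3, 19+3-3, 19+0) = 21
r[5] = max(3+21-3, 12+19-3, 19+12-3, 19+3-3, 17+0) = 28
r[6] = max(3+28-3, 12+21-3, 19+19-3, 19+12-3, 17+3-3, 44+0) = 44
r[7] = max(3+44-3, 12+28-3, 19+21-3, …, 44+3-3, 21+0) = 44
r[8] = max(3+44-3, 12+44-3, 19+28-3, …, 21+3-3, 42+0) = 53
r[9] = max(3+53-3, 12+44-3, 19+44-3, …, 42+3-3, 57+0) = 60
r[10] = max(3+60-3, 12+53-3, 19+44-3, …, 57+3-3, 66+0) = 66
r[11] = max(3+66-3, 12+60-3, 19+53-3, …, 66+3-3, 38+0) = 69
One optimal plan: pieces 6 + 3 + 2 (2 cuts) → €75 − €6 = €69.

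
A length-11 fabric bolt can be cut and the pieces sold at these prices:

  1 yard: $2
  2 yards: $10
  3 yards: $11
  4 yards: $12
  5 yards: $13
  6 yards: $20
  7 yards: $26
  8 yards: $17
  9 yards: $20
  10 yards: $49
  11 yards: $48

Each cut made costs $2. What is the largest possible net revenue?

Let v[k] be the best obtainable value from length k. For each k, try every first piece i and keep the best of price[i] + v[k−i] minus the 2 cut fee when i<k.
v[1] = 2
v[2] = max(2+2-2, 10+0) = 10
v[3] = max(2+10-2, 10+2-2, 11+0) = 11
v[4] = max(2+11-2, 10+10-2, 11+2-2, 12+0) = 18
v[5] = max(2+18-2, 10+11-2, 11+10-2, 12+2-2, 13+0) = 19
v[6] = max(2+19-2, 10+18-2, 11+11-2, 12+10-2, 13+2-2, 20+0) = 26
v[7] = max(2+26-2, 10+19-2, 11+18-2, …, 20+2-2, 26+0) = 27
v[8] = max(2+27-2, 10+26-2, 11+19-2, …, 26+2-2, 17+0) = 34
v[9] = max(2+34-2, 10+27-2, 11+26-2, …, 17+2-2, 20+0) = 35
v[10] = max(2+35-2, 10+34-2, 11+27-2, …, 20+2-2, 49+0) = 49
v[11] = max(2+49-2, 10+35-2, 11+34-2, …, 49+2-2, 48+0) = 49
One optimal plan: pieces 10 + 1 (1 cut) → $51 − $2 = $49.

49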